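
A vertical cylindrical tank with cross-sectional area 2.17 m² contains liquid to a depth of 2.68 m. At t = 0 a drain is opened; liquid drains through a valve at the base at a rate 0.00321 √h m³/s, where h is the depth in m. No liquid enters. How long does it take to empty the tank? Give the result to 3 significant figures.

2210 s

Mass balance (ρ constant): A dh/dt = −0.00321 √h.
Separate and integrate: 2(√h − √h₀) = −(0.00321/A) t.
Set h = 0: 2√h₀ = (0.00321/A) t_empty ⇒ t_empty = 2A√h₀/0.00321.
t_empty = 2·2.17·√2.68/0.00321 = 4.3400·1.6371/0.00321 = 2213.4 s.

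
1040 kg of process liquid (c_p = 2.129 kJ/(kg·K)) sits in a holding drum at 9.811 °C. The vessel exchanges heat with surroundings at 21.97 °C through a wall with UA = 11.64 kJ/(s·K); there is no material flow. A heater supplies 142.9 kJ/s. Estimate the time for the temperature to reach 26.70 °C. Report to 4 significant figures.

M c_p dT/dt = −UA(T − T_amb) + Q̇.
τ = M c_p/UA = 190.220 s; T_ss = T_amb + Q̇/UA = 21.97 + 142.9/11.64 = 34.2466 °C.
T(t) = T_ss + (T₀ − T_ss)e^(−t/τ); set T = 26.70:
t = −τ ln[(T − T_ss)/(T₀ − T_ss)] = −190.220 · ln(0.308837) = 223.497 s.

223.5 s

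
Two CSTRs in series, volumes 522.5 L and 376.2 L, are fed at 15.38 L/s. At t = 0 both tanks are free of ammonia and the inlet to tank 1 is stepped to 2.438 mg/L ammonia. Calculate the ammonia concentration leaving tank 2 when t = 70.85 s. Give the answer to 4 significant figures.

Species balance on tank i: dCᵢ/dt = (Cᵢ₋₁ − Cᵢ)/τᵢ with τᵢ = Vᵢ/Q.
τ₁ = 522.5/15.38 = 33.9727 s; τ₂ = 376.2/15.38 = 24.4603 s.
Solving the cascade with C₁(0)=C₂(0)=0 gives C₂(t) = C_in[1 − (τ₁ e^(−t/τ₁) − τ₂ e^(−t/τ₂))/(τ₁ − τ₂)].
At t = 70.85: e^(−t/τ₁) = 0.124245, e^(−t/τ₂) = 0.0552147.
C₂ = 2.438·[1 − (33.9727·0.124245 − 24.4603·0.0552147)/(9.51235)] = 2.438·0.698248 = 1.70233 mg/L.

1.702 mg/L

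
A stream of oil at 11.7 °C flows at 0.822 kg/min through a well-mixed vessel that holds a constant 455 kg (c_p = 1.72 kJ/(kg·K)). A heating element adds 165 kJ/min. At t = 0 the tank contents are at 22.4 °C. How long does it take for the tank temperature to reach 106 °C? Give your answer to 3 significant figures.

Heat balance on the well-mixed liquid: M c_p dT/dt = ṁ c_p (T_in − T) + 165.
τ = M/ṁ = 553.53 min; T_ss = T_in + Q̇/(ṁ c_p) = 128.40 °C.
T(t) = T_ss + (T₀ − T_ss) e^(−t/τ). Set T = 106:
e^(−t/τ) = (106 − 128.40)/(22.4 − 128.40) = 0.21135
t = −553.53 · ln(0.21135) = 860.32 min.

860 min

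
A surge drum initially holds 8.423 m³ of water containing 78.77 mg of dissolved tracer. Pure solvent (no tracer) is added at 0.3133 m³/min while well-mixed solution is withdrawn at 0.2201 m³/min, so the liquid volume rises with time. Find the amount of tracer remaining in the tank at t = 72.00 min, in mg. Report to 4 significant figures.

19.74 mg

Total volume: dV/dt = Q_in − Q_out = 0.0932000 m³/min, so V(t) = 8.423 + 0.0932000 t and V(72.00) = 15.1334 m³.
No tracer enters, so dm/dt = −Q_out · (m/V).
Separate: dm/m = −Q_out dt/V(t) ⇒ ln(m/m₀) = −(Q_out/(Q_in−Q_out)) ln(V/V₀).
m = m₀ (V₀/V)^(Q_out/(Q_in−Q_out)) = 78.77 × (8.423/15.1334)^(2.36159) = 19.7428 mg.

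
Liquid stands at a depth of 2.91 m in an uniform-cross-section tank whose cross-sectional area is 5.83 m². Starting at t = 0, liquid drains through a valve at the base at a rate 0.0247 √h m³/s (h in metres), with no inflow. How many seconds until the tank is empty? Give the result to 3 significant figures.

Mass balance (ρ constant): A dh/dt = −0.0247 √h.
This is separable: 2 d(√h)/dt = −0.0247/A, so √h = √h₀ − (0.0247/(2A)) t.
Tank is empty when √h = 0: t_empty = 2A√h₀/0.0247.
t_empty = 2·5.83·√2.91/0.0247 = 11.660·1.7059/0.0247 = 805.28 s.

805 s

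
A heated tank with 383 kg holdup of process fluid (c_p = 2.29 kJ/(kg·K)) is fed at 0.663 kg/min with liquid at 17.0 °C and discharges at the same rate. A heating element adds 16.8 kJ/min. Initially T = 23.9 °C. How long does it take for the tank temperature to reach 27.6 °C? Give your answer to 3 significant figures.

M c_p dT/dt = ṁ c_p (T_in − T) + Q̇.
τ = M/ṁ = 577.68 min; T_ss = T_in + Q̇/(ṁ c_p) = 28.065 °C.
T(t) = T_ss + (T₀ − T_ss) e^(−t/τ). Set T = 27.6:
e^(−t/τ) = (27.6 − 28.065)/(23.9 − 28.065) = 0.11169
t = −577.68 · ln(0.11169) = 1266.3 min.

1270 min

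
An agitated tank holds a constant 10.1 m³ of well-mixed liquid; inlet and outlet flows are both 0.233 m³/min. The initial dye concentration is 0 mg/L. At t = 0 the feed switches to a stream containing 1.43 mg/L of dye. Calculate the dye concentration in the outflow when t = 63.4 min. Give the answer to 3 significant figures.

1.10 mg/L

Unsteady species balance (constant V, well mixed): V dC/dt = Q(C_in − C).
Time constant τ = V/Q = 10.1/0.233 = 43.348 min.
Integrating: C(t) = C_in + (C₀ − C_in) e^(−t/τ).
C(63.4) = 1.43 + (0 − 1.43)·e^(−63.4/43.348) = 1.43 + (-1.4300)·0.23163 = 1.0988 mg/L.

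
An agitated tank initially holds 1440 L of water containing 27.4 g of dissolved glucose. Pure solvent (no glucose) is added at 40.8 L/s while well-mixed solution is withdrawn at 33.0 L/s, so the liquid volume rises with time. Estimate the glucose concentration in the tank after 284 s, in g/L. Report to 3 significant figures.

Total volume: dV/dt = Q_in − Q_out = 7.8000 L/s, so V(t) = 1440 + 7.8000 t and V(284) = 3655.2 L.
No glucose enters, so dm/dt = −Q_out · (m/V).
dm/m = −Q_out dt/(V₀ + 7.8000 t); integrating gives ln(m/m₀) = −(Q_out/(Q_in−Q_out)) ln(V/V₀).
m = m₀ (V₀/V)^(Q_out/(Q_in−Q_out)) = 27.4 × (1440/3655.2)^(4.2308) = 0.53235 g.
C = m/V = 0.53235/3655.2 = 0.00014564 g/L.

0.000146 g/L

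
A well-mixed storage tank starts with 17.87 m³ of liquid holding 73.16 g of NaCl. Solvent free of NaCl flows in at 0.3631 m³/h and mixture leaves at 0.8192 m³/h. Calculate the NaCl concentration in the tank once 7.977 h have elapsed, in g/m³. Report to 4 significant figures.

Total volume: dV/dt = Q_in − Q_out = -0.456100 m³/h, so V(t) = 17.87 − 0.456100 t and V(7.977) = 14.2317 m³.
Species balance (pure solvent in): dm/dt = −Q_out · m/V(t).
dm/m = −Q_out dt/(V₀ − 0.456100 t); integrating gives ln(m/m₀) = −(Q_out/(Q_in−Q_out)) ln(V/V₀).
m = m₀ (V₀/V)^(Q_out/(Q_in−Q_out)) = 73.16 × (17.87/14.2317)^(-1.79610) = 48.6068 g.
C = m/V = 48.6068/14.2317 = 3.41539 g/m³.

3.415 g/m³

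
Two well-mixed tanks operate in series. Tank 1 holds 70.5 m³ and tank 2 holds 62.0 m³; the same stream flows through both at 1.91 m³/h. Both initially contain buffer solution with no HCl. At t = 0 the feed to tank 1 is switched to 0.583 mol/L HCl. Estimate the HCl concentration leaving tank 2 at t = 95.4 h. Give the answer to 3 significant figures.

0.443 mol/L

Time constants: τᵢ = Vᵢ/Q for each well-mixed tank.
τ₁ = 70.5/1.91 = 36.911 h; τ₂ = 62.0/1.91 = 32.461 h.
Solving the cascade with C₁(0)=C₂(0)=0 gives C₂(t) = C_in[1 − (τ₁ e^(−t/τ₁) − τ₂ e^(−t/τ₂))/(τ₁ − τ₂)].
At t = 95.4: e^(−t/τ₁) = 0.075427, e^(−t/τ₂) = 0.052922.
C₂ = 0.583·[1 − (36.911·0.075427 − 32.461·0.052922)/(4.4503)] = 0.583·0.76042 = 0.44333 mol/L.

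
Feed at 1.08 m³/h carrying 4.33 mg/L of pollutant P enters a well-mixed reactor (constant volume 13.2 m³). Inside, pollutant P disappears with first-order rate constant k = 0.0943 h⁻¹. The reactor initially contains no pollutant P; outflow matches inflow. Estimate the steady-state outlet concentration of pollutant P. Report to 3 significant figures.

2.01 mg/L

Accumulation = in − out − consumed: V dC/dt = Q C_in − Q C − k V C.
At steady state: 0 = Q C_in − (Q + kV) C_ss, so C_ss = Q C_in/(Q + kV).
C_ss = 1.08·4.33/(1.08 + 0.0943·13.2) = 4.6764/2.3248 = 2.0116 mg/L.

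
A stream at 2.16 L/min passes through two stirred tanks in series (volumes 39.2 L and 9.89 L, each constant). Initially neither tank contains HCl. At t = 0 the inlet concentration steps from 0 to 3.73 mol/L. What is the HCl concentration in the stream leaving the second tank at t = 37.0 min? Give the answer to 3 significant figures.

Each tank obeys Vᵢ dCᵢ/dt = Q(Cᵢ₋₁ − Cᵢ), so τᵢ = Vᵢ/Q.
τ₁ = 39.2/2.16 = 18.148 min; τ₂ = 9.89/2.16 = 4.5787 min.
Tank 1: C₁ = C_in(1 − e^(−t/τ₁)). Tank 2 (τ₁ ≠ τ₂): C₂ = C_in[1 − (τ₁ e^(−t/τ₁) − τ₂ e^(−t/τ₂))/(τ₁ − τ₂)].
At t = 37.0: e^(−t/τ₁) = 0.13019, e^(−t/τ₂) = 0.00030940.
C₂ = 3.73·[1 − (18.148·0.13019 − 4.5787·0.00030940)/(13.569)] = 3.73·0.82599 = 3.0809 mol/L.

3.08 mol/L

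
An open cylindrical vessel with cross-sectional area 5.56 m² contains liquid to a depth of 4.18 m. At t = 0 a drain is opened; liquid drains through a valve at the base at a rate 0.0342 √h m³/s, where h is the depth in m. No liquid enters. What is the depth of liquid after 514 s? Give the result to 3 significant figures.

A dh/dt = −Q_out = −0.0342 √h.
∫ h^(−1/2) dh = −(0.0342/A) ∫ dt, giving 2√h = 2√h₀ − (0.0342/A) t.
√h = √4.18 − 0.0342·514/(2·5.56) = 2.0445 − 1.5808 = 0.46368.
h = 0.46368² = 0.21500 m.

0.215 m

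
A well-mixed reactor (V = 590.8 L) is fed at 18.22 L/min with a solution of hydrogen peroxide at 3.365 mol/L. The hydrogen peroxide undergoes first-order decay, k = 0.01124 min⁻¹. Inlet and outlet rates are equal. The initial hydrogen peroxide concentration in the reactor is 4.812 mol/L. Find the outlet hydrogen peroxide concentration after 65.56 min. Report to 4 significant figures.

V dC/dt = Q(C_in − C) − k V C.
This is linear with rate a = Q/V + k = 0.0420795 min⁻¹.
C_ss = Q C_in/(Q + kV) = 2.46616 mol/L; C(t) = C_ss + (C₀ − C_ss) e^(−a t).
C(65.56) = 2.46616 + (2.34584)·e^(−0.0420795·65.56) = 2.46616 + (2.34584)·0.0633719 = 2.61482 mol/L.

2.615 mol/L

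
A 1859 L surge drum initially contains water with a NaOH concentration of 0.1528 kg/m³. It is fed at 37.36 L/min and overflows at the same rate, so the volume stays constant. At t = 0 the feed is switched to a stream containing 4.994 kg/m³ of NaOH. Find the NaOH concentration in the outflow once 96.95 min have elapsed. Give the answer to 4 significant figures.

Species balance on the tank: V dC/dt = Q(C_in − C).
Time constant τ = V/Q = 1859/37.36 = 49.7591 min.
Integrating: C(t) = C_in + (C₀ − C_in) e^(−t/τ).
C(96.95) = 4.994 + (0.1528 − 4.994)·e^(−96.95/49.7591) = 4.994 + (-4.84120)·0.142504 = 4.30411 kg/m³.

4.304 kg/m³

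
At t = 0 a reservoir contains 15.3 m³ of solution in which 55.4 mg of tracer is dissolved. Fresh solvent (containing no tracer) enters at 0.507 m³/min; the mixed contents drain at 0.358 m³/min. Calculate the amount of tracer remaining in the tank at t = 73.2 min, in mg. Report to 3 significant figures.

15.2 mg

Let m(t) be the amount of tracer. Volume: V(t) = V₀ + (Q_in − Q_out) t = 15.3 + 0.14900 t; V(73.2) = 26.207 m³.
Solute balance: dm/dt = 0 − Q_out C = −Q_out m/V(t).
Separate: dm/m = −Q_out dt/V(t) ⇒ ln(m/m₀) = −(Q_out/(Q_in−Q_out)) ln(V/V₀).
m = m₀ (V₀/V)^(Q_out/(Q_in−Q_out)) = 55.4 × (15.3/26.207)^(2.4027) = 15.204 mg.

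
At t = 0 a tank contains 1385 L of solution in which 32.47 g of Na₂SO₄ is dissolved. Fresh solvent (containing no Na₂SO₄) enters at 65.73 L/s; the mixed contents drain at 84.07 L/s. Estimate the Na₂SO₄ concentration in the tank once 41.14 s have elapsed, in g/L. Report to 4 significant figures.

0.001397 g/L

Let m(t) be the amount of Na₂SO₄. Volume: V(t) = V₀ + (Q_in − Q_out) t = 1385 − 18.3400 t; V(41.14) = 630.492 L.
Species balance (pure solvent in): dm/dt = −Q_out · m/V(t).
dm/m = −Q_out dt/(V₀ − 18.3400 t); integrating gives ln(m/m₀) = −(Q_out/(Q_in−Q_out)) ln(V/V₀).
m = m₀ (V₀/V)^(Q_out/(Q_in−Q_out)) = 32.47 × (1385/630.492)^(-4.58397) = 0.880683 g.
C = m/V = 0.880683/630.492 = 0.00139682 g/L.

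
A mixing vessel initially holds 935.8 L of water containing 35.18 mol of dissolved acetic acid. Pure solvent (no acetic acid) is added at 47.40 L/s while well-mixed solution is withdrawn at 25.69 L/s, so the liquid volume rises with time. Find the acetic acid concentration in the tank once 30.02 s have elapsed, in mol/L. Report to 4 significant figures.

0.01186 mol/L

Let m(t) be the amount of acetic acid. Volume: V(t) = V₀ + (Q_in − Q_out) t = 935.8 + 21.7100 t; V(30.02) = 1587.53 L.
No acetic acid enters, so dm/dt = −Q_out · (m/V).
dm/m = −Q_out dt/(V₀ + 21.7100 t); integrating gives ln(m/m₀) = −(Q_out/(Q_in−Q_out)) ln(V/V₀).
m = m₀ (V₀/V)^(Q_out/(Q_in−Q_out)) = 35.18 × (935.8/1587.53)^(1.18333) = 18.8224 mol.
C = m/V = 18.8224/1587.53 = 0.0118564 mol/L.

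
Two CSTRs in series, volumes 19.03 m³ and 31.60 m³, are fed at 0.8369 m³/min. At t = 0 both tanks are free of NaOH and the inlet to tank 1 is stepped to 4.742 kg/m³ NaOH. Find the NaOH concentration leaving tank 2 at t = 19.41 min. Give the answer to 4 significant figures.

Time constants: τᵢ = Vᵢ/Q for each well-mixed tank.
τ₁ = 19.03/0.8369 = 22.7387 min; τ₂ = 31.60/0.8369 = 37.7584 min.
Solving the cascade with C₁(0)=C₂(0)=0 gives C₂(t) = C_in[1 − (τ₁ e^(−t/τ₁) − τ₂ e^(−t/τ₂))/(τ₁ − τ₂)].
At t = 19.41: e^(−t/τ₁) = 0.425874, e^(−t/τ₂) = 0.598064.
C₂ = 4.742·[1 − (22.7387·0.425874 − 37.7584·0.598064)/(-15.0197)] = 4.742·0.141254 = 0.669828 kg/m³.

0.6698 kg/m³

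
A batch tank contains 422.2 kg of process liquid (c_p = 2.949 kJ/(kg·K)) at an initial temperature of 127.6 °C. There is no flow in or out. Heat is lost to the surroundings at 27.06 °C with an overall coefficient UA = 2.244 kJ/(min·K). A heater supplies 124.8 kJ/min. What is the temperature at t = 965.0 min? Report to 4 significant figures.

Energy balance: M c_p dT/dt = −UA(T − T_amb) + Q̇.
dT/dt = (T_ss − T)/τ with T_ss = T_amb + Q̇/UA = 27.06 + 124.8/2.244 = 82.6750 °C, τ = M c_p/UA = 422.2·2.949/2.244 = 554.843 min.
Solution: T(t) = T_ss + (T₀ − T_ss) e^(−t/τ).
T(965.0) = 82.6750 + (44.9250)·0.175656 = 90.5663 °C.

90.57 °C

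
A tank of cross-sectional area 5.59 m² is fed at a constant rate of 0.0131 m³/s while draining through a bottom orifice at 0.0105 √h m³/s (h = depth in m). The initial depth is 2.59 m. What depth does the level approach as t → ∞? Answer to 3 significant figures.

Level balance: A dh/dt = 0.0131 − 0.0105 √h. Setting dh/dt = 0:
Q_in = 0.0105 √h_ss ⇒ √h_ss = 0.0131/0.0105 = 1.2476.
h_ss = 1.2476² = 1.5566 m. (Since h₀ = 2.59 m > h_ss, the level will fall toward this value.)

1.56 m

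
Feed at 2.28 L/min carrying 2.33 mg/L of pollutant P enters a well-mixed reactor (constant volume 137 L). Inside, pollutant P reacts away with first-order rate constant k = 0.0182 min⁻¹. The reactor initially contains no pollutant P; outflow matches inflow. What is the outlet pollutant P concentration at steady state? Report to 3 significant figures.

1.11 mg/L

Accumulation = in − out − consumed: V dC/dt = Q C_in − Q C − k V C.
At steady state: 0 = Q C_in − (Q + kV) C_ss, so C_ss = Q C_in/(Q + kV).
C_ss = 2.28·2.33/(2.28 + 0.0182·137) = 5.3124/4.7734 = 1.1129 mg/L.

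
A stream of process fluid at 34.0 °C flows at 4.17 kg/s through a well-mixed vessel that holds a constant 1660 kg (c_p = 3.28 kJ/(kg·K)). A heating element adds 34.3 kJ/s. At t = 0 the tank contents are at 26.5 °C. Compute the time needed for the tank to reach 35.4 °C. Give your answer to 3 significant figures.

M c_p dT/dt = ṁ c_p (T_in − T) + Q̇.
τ = M/ṁ = 398.08 s; T_ss = T_in + Q̇/(ṁ c_p) = 36.508 °C.
T(t) = T_ss + (T₀ − T_ss) e^(−t/τ). Set T = 35.4:
e^(−t/τ) = (35.4 − 36.508)/(26.5 − 36.508) = 0.11069
t = −398.08 · ln(0.11069) = 876.19 s.

876 s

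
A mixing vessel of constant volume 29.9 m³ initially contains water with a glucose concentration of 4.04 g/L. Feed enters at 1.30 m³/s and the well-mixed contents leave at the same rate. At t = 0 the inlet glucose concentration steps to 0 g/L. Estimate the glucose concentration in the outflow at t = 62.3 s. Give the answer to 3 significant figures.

Transient balance on the dissolved component: V dC/dt = Q(C_in − C).
So dC/dt = (C_in − C)/τ with τ = V/Q = 29.9/1.30 = 23.000 s.
Solution: C(t) = C_in + (C₀ − C_in) e^(−t/τ).
C(62.3) = 0 + (4.04 − 0)·e^(−62.3/23.000) = 0 + (4.0400)·0.066624 = 0.26916 g/L.

0.269 g/L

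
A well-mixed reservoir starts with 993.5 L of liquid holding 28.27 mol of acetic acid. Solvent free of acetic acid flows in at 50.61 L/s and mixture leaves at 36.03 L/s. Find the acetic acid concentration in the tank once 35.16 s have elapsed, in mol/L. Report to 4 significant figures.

0.006713 mol/L

Total volume: dV/dt = Q_in − Q_out = 14.5800 L/s, so V(t) = 993.5 + 14.5800 t and V(35.16) = 1506.13 L.
Solute balance: dm/dt = 0 − Q_out C = −Q_out m/V(t).
dm/m = −Q_out dt/(V₀ + 14.5800 t); integrating gives ln(m/m₀) = −(Q_out/(Q_in−Q_out)) ln(V/V₀).
m = m₀ (V₀/V)^(Q_out/(Q_in−Q_out)) = 28.27 × (993.5/1506.13)^(2.47119) = 10.1110 mol.
C = m/V = 10.1110/1506.13 = 0.00671320 mol/L.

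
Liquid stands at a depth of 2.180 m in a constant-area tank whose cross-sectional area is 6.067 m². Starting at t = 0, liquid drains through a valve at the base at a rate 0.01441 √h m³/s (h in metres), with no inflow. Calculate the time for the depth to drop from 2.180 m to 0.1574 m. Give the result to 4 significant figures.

A dh/dt = −Q_out = −0.01441 √h.
This is separable: 2 d(√h)/dt = −0.01441/A, so √h = √h₀ − (0.01441/(2A)) t.
t = 2A(√h₀ − √h)/0.01441 = 2·6.067·(√2.180 − √0.1574)/0.01441
  = 12.1340 × (1.47648 − 0.396737) / 0.01441 = 909.204 s.

909.2 s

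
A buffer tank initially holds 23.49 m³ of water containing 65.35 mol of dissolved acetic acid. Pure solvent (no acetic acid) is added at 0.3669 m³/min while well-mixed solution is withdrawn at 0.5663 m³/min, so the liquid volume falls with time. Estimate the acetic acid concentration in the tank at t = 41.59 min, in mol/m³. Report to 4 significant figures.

1.248 mol/m³

Let m(t) be the amount of acetic acid. Volume: V(t) = V₀ + (Q_in − Q_out) t = 23.49 − 0.199400 t; V(41.59) = 15.1970 m³.
No acetic acid enters, so dm/dt = −Q_out · (m/V).
dm/m = −Q_out dt/(V₀ − 0.199400 t); integrating gives ln(m/m₀) = −(Q_out/(Q_in−Q_out)) ln(V/V₀).
m = m₀ (V₀/V)^(Q_out/(Q_in−Q_out)) = 65.35 × (23.49/15.1970)^(-2.84002) = 18.9724 mol.
C = m/V = 18.9724/15.1970 = 1.24844 mol/m³.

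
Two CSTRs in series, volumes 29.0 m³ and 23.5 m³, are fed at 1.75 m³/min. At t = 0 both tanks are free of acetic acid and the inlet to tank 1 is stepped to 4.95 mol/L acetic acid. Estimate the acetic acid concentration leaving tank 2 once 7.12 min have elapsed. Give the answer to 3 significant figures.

0.412 mol/L

Each tank obeys Vᵢ dCᵢ/dt = Q(Cᵢ₋₁ − Cᵢ), so τᵢ = Vᵢ/Q.
τ₁ = 29.0/1.75 = 16.571 min; τ₂ = 23.5/1.75 = 13.429 min.
Solving the cascade with C₁(0)=C₂(0)=0 gives C₂(t) = C_in[1 − (τ₁ e^(−t/τ₁) − τ₂ e^(−t/τ₂))/(τ₁ − τ₂)].
At t = 7.12: e^(−t/τ₁) = 0.65073, e^(−t/τ₂) = 0.58848.
C₂ = 4.95·[1 − (16.571·0.65073 − 13.429·0.58848)/(3.1429)] = 4.95·0.083273 = 0.41220 mol/L.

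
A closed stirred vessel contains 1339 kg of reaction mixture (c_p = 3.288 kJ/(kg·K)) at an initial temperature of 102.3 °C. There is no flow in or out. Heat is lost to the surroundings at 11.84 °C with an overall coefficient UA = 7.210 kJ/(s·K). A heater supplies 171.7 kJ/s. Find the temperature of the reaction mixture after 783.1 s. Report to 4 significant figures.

Lumped-capacitance energy balance: M c_p dT/dt = UA(T_amb − T) + Q̇.
dT/dt = (T_ss − T)/τ with T_ss = T_amb + Q̇/UA = 11.84 + 171.7/7.210 = 35.6541 °C, τ = M c_p/UA = 1339·3.288/7.210 = 610.629 s.
This is linear first-order; T(t) = T_ss + (T₀ − T_ss) e^(−t/τ).
T(783.1) = 35.6541 + (66.6459)·0.277357 = 54.1389 °C.

54.14 °C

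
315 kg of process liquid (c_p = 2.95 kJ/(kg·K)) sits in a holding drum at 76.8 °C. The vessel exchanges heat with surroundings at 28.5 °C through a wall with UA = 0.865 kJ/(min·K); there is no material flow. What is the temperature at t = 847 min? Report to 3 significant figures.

50.5 °C

Unsteady energy balance on the tank contents: M c_p dT/dt = −UA(T − T_amb).
dT/dt = (T_ss − T)/τ with T_ss = T_amb = 28.500 °C, τ = M c_p/UA = 315·2.95/0.865 = 1074.3 min.
Integrating: T(t) = T_ss + (T₀ − T_ss) e^(−t/τ).
T(847) = 28.500 + (48.300)·0.45455 = 50.455 °C.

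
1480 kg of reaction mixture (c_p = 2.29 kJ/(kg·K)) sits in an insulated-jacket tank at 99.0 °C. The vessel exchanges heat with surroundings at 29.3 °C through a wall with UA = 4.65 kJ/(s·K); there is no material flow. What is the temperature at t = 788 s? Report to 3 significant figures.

Lumped-capacitance energy balance: M c_p dT/dt = UA(T_amb − T).
dT/dt = (T_ss − T)/τ with T_ss = T_amb = 29.300 °C, τ = M c_p/UA = 1480·2.29/4.65 = 728.86 s.
T approaches T_ss exponentially: T(t) = T_ss + (T₀ − T_ss) e^(−t/τ).
T(788) = 29.300 + (69.700)·0.33921 = 52.943 °C.

52.9 °C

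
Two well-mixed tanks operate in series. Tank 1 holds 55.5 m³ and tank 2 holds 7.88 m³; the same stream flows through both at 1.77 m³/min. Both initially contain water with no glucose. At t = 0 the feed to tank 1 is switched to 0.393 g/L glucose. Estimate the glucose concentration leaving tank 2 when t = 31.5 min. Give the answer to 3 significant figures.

0.225 g/L

Species balance on tank i: dCᵢ/dt = (Cᵢ₋₁ − Cᵢ)/τᵢ with τᵢ = Vᵢ/Q.
τ₁ = 55.5/1.77 = 31.356 min; τ₂ = 7.88/1.77 = 4.4520 min.
Tank 1: C₁ = C_in(1 − e^(−t/τ₁)). Tank 2 (τ₁ ≠ τ₂): C₂ = C_in[1 − (τ₁ e^(−t/τ₁) − τ₂ e^(−t/τ₂))/(τ₁ − τ₂)].
At t = 31.5: e^(−t/τ₁) = 0.36619, e^(−t/τ₂) = 0.00084556.
C₂ = 0.393·[1 − (31.356·0.36619 − 4.4520·0.00084556)/(26.904)] = 0.393·0.57335 = 0.22533 g/L.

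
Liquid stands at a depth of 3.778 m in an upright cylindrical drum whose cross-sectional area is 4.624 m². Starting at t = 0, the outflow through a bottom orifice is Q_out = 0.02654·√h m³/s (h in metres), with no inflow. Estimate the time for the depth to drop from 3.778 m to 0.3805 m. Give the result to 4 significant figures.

Mass balance (ρ constant): A dh/dt = −0.02654 √h.
Separate and integrate: 2(√h − √h₀) = −(0.02654/A) t.
t = 2A(√h₀ − √h)/0.02654 = 2·4.624·(√3.778 − √0.3805)/0.02654
  = 9.24800 × (1.94371 − 0.616847) / 0.02654 = 462.352 s.

462.4 s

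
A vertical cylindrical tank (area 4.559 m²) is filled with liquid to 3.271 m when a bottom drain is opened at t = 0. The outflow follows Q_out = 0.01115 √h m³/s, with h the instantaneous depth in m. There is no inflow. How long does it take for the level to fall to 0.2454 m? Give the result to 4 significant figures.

1074 s

Accumulation of liquid (constant cross-section A): A dh/dt = −0.01115 √h.
This is separable: 2 d(√h)/dt = −0.01115/A, so √h = √h₀ − (0.01115/(2A)) t.
t = 2A(√h₀ − √h)/0.01115 = 2·4.559·(√3.271 − √0.2454)/0.01115
  = 9.11800 × (1.80859 − 0.495379) / 0.01115 = 1073.89 s.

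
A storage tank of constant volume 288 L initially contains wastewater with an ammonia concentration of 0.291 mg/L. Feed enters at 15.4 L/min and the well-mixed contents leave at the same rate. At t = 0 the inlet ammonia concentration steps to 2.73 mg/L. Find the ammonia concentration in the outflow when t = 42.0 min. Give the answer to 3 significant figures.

Transient balance on the dissolved component: V dC/dt = Q(C_in − C).
Time constant τ = V/Q = 288/15.4 = 18.701 min.
C approaches C_in exponentially: C(t) = C_in + (C₀ − C_in) e^(−t/τ).
C(42.0) = 2.73 + (0.291 − 2.73)·e^(−42.0/18.701) = 2.73 + (-2.4390)·0.10584 = 2.4719 mg/L.

2.47 mg/L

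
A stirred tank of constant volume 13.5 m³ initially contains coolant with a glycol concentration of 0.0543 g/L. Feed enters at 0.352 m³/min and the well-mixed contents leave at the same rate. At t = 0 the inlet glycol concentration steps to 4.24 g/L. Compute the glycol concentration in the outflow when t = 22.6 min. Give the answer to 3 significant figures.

Mass balance on the solute (V constant): V dC/dt = Q(C_in − C).
So dC/dt = (C_in − C)/τ with τ = V/Q = 13.5/0.352 = 38.352 min.
Solution: C(t) = C_in + (C₀ − C_in) e^(−t/τ).
C(22.6) = 4.24 + (0.0543 − 4.24)·e^(−22.6/38.352) = 4.24 + (-4.1857)·0.55473 = 1.9181 g/L.

1.92 g/L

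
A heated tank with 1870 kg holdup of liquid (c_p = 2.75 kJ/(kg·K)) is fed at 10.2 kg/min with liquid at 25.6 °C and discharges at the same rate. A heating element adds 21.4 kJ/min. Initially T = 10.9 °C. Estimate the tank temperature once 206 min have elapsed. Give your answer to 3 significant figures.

21.3 °C

M c_p dT/dt = ṁ c_p (T_in − T) + Q̇.
τ = M/ṁ = 183.33 min; T_ss = T_in + Q̇/(ṁ c_p) = 25.6 + 21.4/(10.2·2.75) = 26.363 °C.
This is linear first-order; T(t) = T_ss + (T₀ − T_ss) e^(−t/τ).
T(206) = 26.363 + (-15.463)·e^(−206/183.33) = 26.363 + (-15.463)·0.32510 = 21.336 °C.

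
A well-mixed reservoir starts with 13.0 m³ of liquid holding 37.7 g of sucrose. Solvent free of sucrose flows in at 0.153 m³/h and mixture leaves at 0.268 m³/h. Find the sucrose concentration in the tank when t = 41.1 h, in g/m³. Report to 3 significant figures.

Let m(t) be the amount of sucrose. Volume: V(t) = V₀ + (Q_in − Q_out) t = 13.0 − 0.11500 t; V(41.1) = 8.2735 m³.
Species balance (pure solvent in): dm/dt = −Q_out · m/V(t).
dm/m = −Q_out dt/(V₀ − 0.11500 t); integrating gives ln(m/m₀) = −(Q_out/(Q_in−Q_out)) ln(V/V₀).
m = m₀ (V₀/V)^(Q_out/(Q_in−Q_out)) = 37.7 × (13.0/8.2735)^(-2.3304) = 13.152 g.
C = m/V = 13.152/8.2735 = 1.5896 g/m³.

1.59 g/m³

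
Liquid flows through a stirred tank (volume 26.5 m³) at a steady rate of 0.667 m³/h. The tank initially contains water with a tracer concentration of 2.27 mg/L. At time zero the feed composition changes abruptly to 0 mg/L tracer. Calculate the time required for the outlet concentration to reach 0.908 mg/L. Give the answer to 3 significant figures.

36.4 h

Unsteady species balance (constant V, well mixed): V dC/dt = Q(C_in − C), so τ = V/Q = 39.730 h.
C(t) = C_in + (C₀ − C_in) e^(−t/τ). Set C = 0.908 and solve for t:
e^(−t/τ) = (C − C_in)/(C₀ − C_in) = (0.908 − 0)/(2.27 − 0) = 0.40000
t = −τ ln(…) = 39.730 × 0.91629 = 36.404 h.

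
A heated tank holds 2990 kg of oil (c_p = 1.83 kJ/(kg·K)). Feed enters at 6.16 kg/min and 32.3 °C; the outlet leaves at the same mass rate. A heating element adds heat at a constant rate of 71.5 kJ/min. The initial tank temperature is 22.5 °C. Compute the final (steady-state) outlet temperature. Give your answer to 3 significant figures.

38.6 °C

Energy balance: M c_p dT/dt = ṁ c_p (T_in − T) + 71.5.
At steady state dT/dt = 0 ⇒ T_ss = T_in + Q̇/(ṁ c_p) = 32.3 + 71.5/(6.16·1.83) = 38.643 °C.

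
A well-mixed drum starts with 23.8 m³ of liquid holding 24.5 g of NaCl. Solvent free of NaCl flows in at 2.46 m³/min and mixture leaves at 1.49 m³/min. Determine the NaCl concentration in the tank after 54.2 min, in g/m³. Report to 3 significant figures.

0.0535 g/m³

Total volume: dV/dt = Q_in − Q_out = 0.97000 m³/min, so V(t) = 23.8 + 0.97000 t and V(54.2) = 76.374 m³.
Species balance (pure solvent in): dm/dt = −Q_out · m/V(t).
Separate: dm/m = −Q_out dt/V(t) ⇒ ln(m/m₀) = −(Q_out/(Q_in−Q_out)) ln(V/V₀).
m = m₀ (V₀/V)^(Q_out/(Q_in−Q_out)) = 24.5 × (23.8/76.374)^(1.5361) = 4.0864 g.
C = m/V = 4.0864/76.374 = 0.053505 g/m³.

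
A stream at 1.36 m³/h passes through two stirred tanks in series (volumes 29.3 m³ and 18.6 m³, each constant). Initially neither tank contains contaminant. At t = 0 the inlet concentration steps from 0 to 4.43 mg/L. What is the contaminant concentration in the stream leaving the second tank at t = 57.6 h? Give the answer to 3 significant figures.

3.71 mg/L

Time constants: τᵢ = Vᵢ/Q for each well-mixed tank.
τ₁ = 29.3/1.36 = 21.544 h; τ₂ = 18.6/1.36 = 13.676 h.
Solving the cascade with C₁(0)=C₂(0)=0 gives C₂(t) = C_in[1 − (τ₁ e^(−t/τ₁) − τ₂ e^(−t/τ₂))/(τ₁ − τ₂)].
At t = 57.6: e^(−t/τ₁) = 0.069004, e^(−t/τ₂) = 0.014822.
C₂ = 4.43·[1 − (21.544·0.069004 − 13.676·0.014822)/(7.8676)] = 4.43·0.83681 = 3.7071 mg/L.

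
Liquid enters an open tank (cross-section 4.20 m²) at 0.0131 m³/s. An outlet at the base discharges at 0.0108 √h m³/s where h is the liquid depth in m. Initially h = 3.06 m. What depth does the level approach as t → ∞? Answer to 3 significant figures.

1.47 m

Unsteady balance on liquid volume: A dh/dt = Q_in − 0.0108 √h. At steady state dh/dt = 0:
Q_in = 0.0108 √h_ss ⇒ √h_ss = 0.0131/0.0108 = 1.2130.
h_ss = 1.2130² = 1.4713 m. (Since h₀ = 3.06 m > h_ss, the level will fall toward this value.)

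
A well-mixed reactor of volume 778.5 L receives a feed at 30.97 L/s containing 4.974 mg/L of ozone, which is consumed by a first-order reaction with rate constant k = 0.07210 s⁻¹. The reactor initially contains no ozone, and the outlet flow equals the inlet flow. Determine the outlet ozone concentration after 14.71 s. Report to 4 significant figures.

1.428 mg/L

V dC/dt = Q(C_in − C) − k V C.
dC/dt = (Q/V) C_in − (Q/V + k) C; effective rate a = Q/V + k = 0.0397816 + 0.07210 = 0.111882 s⁻¹.
C_ss = Q C_in/(Q + kV) = 1.76860 mg/L; C(t) = C_ss + (C₀ − C_ss) e^(−a t).
C(14.71) = 1.76860 + (-1.76860)·e^(−0.111882·14.71) = 1.76860 + (-1.76860)·0.192862 = 1.42750 mg/L.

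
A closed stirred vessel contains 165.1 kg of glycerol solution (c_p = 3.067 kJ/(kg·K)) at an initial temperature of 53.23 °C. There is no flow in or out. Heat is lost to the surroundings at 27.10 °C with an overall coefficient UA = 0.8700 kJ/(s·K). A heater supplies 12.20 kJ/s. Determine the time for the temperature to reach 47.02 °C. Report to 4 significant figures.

418.7 s

Lumped-capacitance energy balance: M c_p dT/dt = UA(T_amb − T) + Q̇.
τ = M c_p/UA = 582.025 s; T_ss = T_amb + Q̇/UA = 27.10 + 12.20/0.8700 = 41.1230 °C.
T(t) = T_ss + (T₀ − T_ss)e^(−t/τ); set T = 47.02:
t = −τ ln[(T − T_ss)/(T₀ − T_ss)] = −582.025 · ln(0.487074) = 418.673 s.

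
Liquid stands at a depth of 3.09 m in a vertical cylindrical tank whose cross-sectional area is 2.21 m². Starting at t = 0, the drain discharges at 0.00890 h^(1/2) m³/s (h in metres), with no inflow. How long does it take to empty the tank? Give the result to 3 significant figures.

A dh/dt = −Q_out = −0.00890 √h.
Separate and integrate: 2(√h − √h₀) = −(0.00890/A) t.
Set h = 0: 2√h₀ = (0.00890/A) t_empty ⇒ t_empty = 2A√h₀/0.00890.
t_empty = 2·2.21·√3.09/0.00890 = 4.4200·1.7578/0.00890 = 872.99 s.

873 s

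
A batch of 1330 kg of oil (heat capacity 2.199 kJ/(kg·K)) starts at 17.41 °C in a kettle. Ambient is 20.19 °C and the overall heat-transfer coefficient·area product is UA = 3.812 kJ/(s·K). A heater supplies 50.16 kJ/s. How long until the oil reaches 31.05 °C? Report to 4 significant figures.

1486 s

Lumped-capacitance energy balance: M c_p dT/dt = UA(T_amb − T) + Q̇.
τ = M c_p/UA = 767.227 s; T_ss = T_amb + Q̇/UA = 20.19 + 50.16/3.812 = 33.3484 °C.
T(t) = T_ss + (T₀ − T_ss)e^(−t/τ); set T = 31.05:
t = −τ ln[(T − T_ss)/(T₀ − T_ss)] = −767.227 · ln(0.144208) = 1485.74 s.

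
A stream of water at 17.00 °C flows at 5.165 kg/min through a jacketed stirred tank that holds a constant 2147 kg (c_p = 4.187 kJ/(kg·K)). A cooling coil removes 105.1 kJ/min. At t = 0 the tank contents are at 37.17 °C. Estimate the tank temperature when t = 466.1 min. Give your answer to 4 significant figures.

20.30 °C

First-law balance (no shaft work): M c_p dT/dt = ṁ c_p (T_in − T) − 105.1.
Rearrange: dT/dt = (T_ss − T)/τ with τ = M/ṁ = 415.682 min and T_ss = T_in − Q̇/(ṁ c_p) = 12.1401 °C.
Integrating: T(t) = T_ss + (T₀ − T_ss) e^(−t/τ).
T(466.1) = 12.1401 + (25.0299)·e^(−466.1/415.682) = 12.1401 + (25.0299)·0.325860 = 20.2963 °C.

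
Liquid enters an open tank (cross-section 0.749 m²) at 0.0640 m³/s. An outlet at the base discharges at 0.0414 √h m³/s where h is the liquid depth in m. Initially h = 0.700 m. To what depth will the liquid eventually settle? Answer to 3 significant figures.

A dh/dt = Q_in − 0.0414 √h. Steady state requires inflow = outflow:
Q_in = 0.0414 √h_ss ⇒ √h_ss = 0.0640/0.0414 = 1.5459.
h_ss = 1.5459² = 2.3898 m. (Since h₀ = 0.700 m < h_ss, the level will rise toward this value.)

2.39 m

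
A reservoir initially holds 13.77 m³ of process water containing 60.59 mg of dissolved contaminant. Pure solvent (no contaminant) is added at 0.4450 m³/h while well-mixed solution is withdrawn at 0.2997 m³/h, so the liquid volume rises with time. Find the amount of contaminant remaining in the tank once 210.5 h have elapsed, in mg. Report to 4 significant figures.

Total volume: dV/dt = Q_in − Q_out = 0.145300 m³/h, so V(t) = 13.77 + 0.145300 t and V(210.5) = 44.3556 m³.
Species balance (pure solvent in): dm/dt = −Q_out · m/V(t).
dm/m = −Q_out dt/(V₀ + 0.145300 t); integrating gives ln(m/m₀) = −(Q_out/(Q_in−Q_out)) ln(V/V₀).
m = m₀ (V₀/V)^(Q_out/(Q_in−Q_out)) = 60.59 × (13.77/44.3556)^(2.06263) = 5.42693 mg.

5.427 mg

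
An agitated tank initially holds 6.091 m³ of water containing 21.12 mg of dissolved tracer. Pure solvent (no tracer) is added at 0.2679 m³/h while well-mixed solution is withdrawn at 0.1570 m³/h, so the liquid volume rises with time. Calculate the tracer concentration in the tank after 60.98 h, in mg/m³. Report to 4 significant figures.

Total volume: dV/dt = Q_in − Q_out = 0.110900 m³/h, so V(t) = 6.091 + 0.110900 t and V(60.98) = 12.8537 m³.
Species balance (pure solvent in): dm/dt = −Q_out · m/V(t).
Separate: dm/m = −Q_out dt/V(t) ⇒ ln(m/m₀) = −(Q_out/(Q_in−Q_out)) ln(V/V₀).
m = m₀ (V₀/V)^(Q_out/(Q_in−Q_out)) = 21.12 × (6.091/12.8537)^(1.41569) = 7.33720 mg.
C = m/V = 7.33720/12.8537 = 0.570825 mg/m³.

0.5708 mg/m³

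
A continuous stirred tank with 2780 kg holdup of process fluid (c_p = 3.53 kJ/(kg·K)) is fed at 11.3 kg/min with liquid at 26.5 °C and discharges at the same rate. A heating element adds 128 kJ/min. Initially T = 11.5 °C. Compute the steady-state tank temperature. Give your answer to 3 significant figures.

29.7 °C

Unsteady energy balance on the tank contents: M c_p dT/dt = ṁ c_p (T_in − T) + 128.
At steady state dT/dt = 0 ⇒ T_ss = T_in + Q̇/(ṁ c_p) = 26.5 + 128/(11.3·3.53) = 29.709 °C.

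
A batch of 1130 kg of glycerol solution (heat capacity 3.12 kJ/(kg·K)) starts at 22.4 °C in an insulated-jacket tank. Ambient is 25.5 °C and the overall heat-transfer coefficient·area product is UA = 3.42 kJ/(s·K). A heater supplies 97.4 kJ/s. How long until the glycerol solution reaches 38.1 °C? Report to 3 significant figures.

709 s

First-law balance (no shaft work): M c_p dT/dt = −UA(T − T_amb) + Q̇.
τ = M c_p/UA = 1030.9 s; T_ss = T_amb + Q̇/UA = 25.5 + 97.4/3.42 = 53.980 °C.
T(t) = T_ss + (T₀ − T_ss)e^(−t/τ); set T = 38.1:
t = −τ ln[(T − T_ss)/(T₀ − T_ss)] = −1030.9 · ln(0.50284) = 708.71 s.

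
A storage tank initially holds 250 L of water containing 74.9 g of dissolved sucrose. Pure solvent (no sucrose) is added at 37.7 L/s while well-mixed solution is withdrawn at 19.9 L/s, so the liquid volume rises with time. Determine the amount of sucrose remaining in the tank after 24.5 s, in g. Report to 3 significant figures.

24.2 g

Let m(t) be the amount of sucrose. Volume: V(t) = V₀ + (Q_in − Q_out) t = 250 + 17.800 t; V(24.5) = 686.10 L.
Species balance (pure solvent in): dm/dt = −Q_out · m/V(t).
dm/m = −Q_out dt/(V₀ + 17.800 t); integrating gives ln(m/m₀) = −(Q_out/(Q_in−Q_out)) ln(V/V₀).
m = m₀ (V₀/V)^(Q_out/(Q_in−Q_out)) = 74.9 × (250/686.10)^(1.1180) = 24.227 g.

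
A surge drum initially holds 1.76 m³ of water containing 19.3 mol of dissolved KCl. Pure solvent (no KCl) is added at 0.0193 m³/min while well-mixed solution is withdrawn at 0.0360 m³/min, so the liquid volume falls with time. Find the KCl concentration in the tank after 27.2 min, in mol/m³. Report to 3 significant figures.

Let m(t) be the amount of KCl. Volume: V(t) = V₀ + (Q_in − Q_out) t = 1.76 − 0.016700 t; V(27.2) = 1.3058 m³.
No KCl enters, so dm/dt = −Q_out · (m/V).
Separate: dm/m = −Q_out dt/V(t) ⇒ ln(m/m₀) = −(Q_out/(Q_in−Q_out)) ln(V/V₀).
m = m₀ (V₀/V)^(Q_out/(Q_in−Q_out)) = 19.3 × (1.76/1.3058)^(-2.1557) = 10.141 mol.
C = m/V = 10.141/1.3058 = 7.7662 mol/m³.

7.77 mol/m³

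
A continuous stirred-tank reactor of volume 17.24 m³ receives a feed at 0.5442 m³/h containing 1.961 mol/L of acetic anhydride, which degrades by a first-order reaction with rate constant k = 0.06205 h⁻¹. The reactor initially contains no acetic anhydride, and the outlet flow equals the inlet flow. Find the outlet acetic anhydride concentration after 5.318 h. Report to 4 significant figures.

0.2593 mol/L

V dC/dt = Q(C_in − C) − k V C.
dC/dt = (Q/V) C_in − (Q/V + k) C; effective rate a = Q/V + k = 0.0315661 + 0.06205 = 0.0936161 h⁻¹.
C_ss = Q C_in/(Q + kV) = 0.661223 mol/L; C(t) = C_ss + (C₀ − C_ss) e^(−a t).
C(5.318) = 0.661223 + (-0.661223)·e^(−0.0936161·5.318) = 0.661223 + (-0.661223)·0.607836 = 0.259308 mol/L.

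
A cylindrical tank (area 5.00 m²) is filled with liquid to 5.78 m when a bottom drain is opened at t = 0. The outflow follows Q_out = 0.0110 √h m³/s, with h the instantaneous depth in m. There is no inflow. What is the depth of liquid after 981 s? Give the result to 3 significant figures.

Accumulation of liquid (constant cross-section A): A dh/dt = −0.0110 √h.
This is separable: 2 d(√h)/dt = −0.0110/A, so √h = √h₀ − (0.0110/(2A)) t.
√h = √5.78 − 0.0110·981/(2·5.00) = 2.4042 − 1.0791 = 1.3251.
h = 1.3251² = 1.7558 m.

1.76 m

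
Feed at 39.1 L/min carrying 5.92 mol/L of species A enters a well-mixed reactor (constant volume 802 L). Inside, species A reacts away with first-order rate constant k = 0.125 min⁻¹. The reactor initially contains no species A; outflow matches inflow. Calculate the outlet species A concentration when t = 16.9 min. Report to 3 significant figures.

V dC/dt = Q(C_in − C) − k V C.
dC/dt = (Q/V) C_in − (Q/V + k) C; effective rate a = Q/V + k = 0.048753 + 0.125 = 0.17375 min⁻¹.
C_ss = Q C_in/(Q + kV) = 1.6611 mol/L; C(t) = C_ss + (C₀ − C_ss) e^(−a t).
C(16.9) = 1.6611 + (-1.6611)·e^(−0.17375·16.9) = 1.6611 + (-1.6611)·0.053055 = 1.5730 mol/L.

1.57 mol/L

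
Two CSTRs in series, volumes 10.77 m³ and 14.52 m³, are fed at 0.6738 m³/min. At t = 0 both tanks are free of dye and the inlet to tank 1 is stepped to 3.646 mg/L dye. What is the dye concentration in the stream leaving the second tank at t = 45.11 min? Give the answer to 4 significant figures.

Time constants: τᵢ = Vᵢ/Q for each well-mixed tank.
τ₁ = 10.77/0.6738 = 15.9840 min; τ₂ = 14.52/0.6738 = 21.5494 min.
Tank 1: C₁ = C_in(1 − e^(−t/τ₁)). Tank 2 (τ₁ ≠ τ₂): C₂ = C_in[1 − (τ₁ e^(−t/τ₁) − τ₂ e^(−t/τ₂))/(τ₁ − τ₂)].
At t = 45.11: e^(−t/τ₁) = 0.0594748, e^(−t/τ₂) = 0.123276.
C₂ = 3.646·[1 − (15.9840·0.0594748 − 21.5494·0.123276)/(-5.56545)] = 3.646·0.693486 = 2.52845 mg/L.

2.528 mg/L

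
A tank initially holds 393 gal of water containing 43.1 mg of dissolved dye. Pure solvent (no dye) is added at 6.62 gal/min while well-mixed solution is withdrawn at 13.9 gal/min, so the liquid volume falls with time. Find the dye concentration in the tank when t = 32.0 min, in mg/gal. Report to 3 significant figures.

0.0484 mg/gal

Total volume: dV/dt = Q_in − Q_out = -7.2800 gal/min, so V(t) = 393 − 7.2800 t and V(32.0) = 160.04 gal.
Solute balance: dm/dt = 0 − Q_out C = −Q_out m/V(t).
dm/m = −Q_out dt/(V₀ − 7.2800 t); integrating gives ln(m/m₀) = −(Q_out/(Q_in−Q_out)) ln(V/V₀).
m = m₀ (V₀/V)^(Q_out/(Q_in−Q_out)) = 43.1 × (393/160.04)^(-1.9093) = 7.7539 mg.
C = m/V = 7.7539/160.04 = 0.048450 mg/gal.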